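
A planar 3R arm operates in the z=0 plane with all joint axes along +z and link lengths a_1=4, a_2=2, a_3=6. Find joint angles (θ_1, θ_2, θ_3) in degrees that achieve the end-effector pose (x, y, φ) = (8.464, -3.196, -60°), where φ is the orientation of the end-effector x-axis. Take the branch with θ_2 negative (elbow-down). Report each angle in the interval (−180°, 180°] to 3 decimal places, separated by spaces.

wrist centre = target − a_3·(cos φ, sin φ) = (5.4640, 2.0002)
cos θ_2 = (33.8559−4²−2²)/(2·4·2) = 0.8660; θ_2 = -30.0036° (elbow-down)
β = atan2(2.0002,5.4640) = 20.1057°; ψ = atan2(-1.0001,5.7320) = -9.8972°
θ_1 = β − ψ = 30.0029°
θ_3 = φ − θ_1 − θ_2 = -59.9993° (wrapped to (-180°,180°])

30.003 -30.004 -59.999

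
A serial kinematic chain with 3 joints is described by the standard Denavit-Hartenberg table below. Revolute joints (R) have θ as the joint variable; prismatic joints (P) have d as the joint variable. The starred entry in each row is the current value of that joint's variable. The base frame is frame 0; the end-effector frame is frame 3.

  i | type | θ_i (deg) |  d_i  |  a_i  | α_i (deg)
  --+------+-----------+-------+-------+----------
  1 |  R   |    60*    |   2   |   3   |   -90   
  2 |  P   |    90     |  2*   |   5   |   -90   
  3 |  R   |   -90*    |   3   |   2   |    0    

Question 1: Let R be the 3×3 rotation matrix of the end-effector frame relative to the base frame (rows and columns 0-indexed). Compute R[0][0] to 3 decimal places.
End-effector x-axis (col 0 of R) = (-0.8660,0.5000,0.0000)
R[0][0] = -0.8660

-0.866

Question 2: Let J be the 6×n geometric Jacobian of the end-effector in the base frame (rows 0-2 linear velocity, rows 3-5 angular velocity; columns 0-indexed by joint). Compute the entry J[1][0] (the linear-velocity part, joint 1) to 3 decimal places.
axis z_0 = ẑ; lever o_n−o_0 = (-3.4641,2.0000,-3.0000)
cross product → J_v[:, 0] = (-2.0000,-3.4641,0.0000)
J_ω[:, 0] = z_0
entry J[1][0] = -3.4641

-3.464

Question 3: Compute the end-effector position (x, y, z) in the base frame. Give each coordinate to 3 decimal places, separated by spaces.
-3.464 2.000 -3.000

after link 1: o_1 = (1.5000, 2.5981, 2.0000)
after link 2: o_2 = (-0.2321, 3.5981, -3.0000)
after link 3: o_3 = (-3.4641, 2.0000, -3.0000)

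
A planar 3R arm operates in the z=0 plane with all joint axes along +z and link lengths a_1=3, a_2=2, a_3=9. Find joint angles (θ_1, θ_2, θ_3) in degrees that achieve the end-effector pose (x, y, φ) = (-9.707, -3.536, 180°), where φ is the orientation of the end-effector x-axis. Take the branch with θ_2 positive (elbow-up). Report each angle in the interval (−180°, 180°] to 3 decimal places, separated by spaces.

wrist centre = target − a_3·(cos φ, sin φ) = (-0.7070, -3.5360)
cos θ_2 = (13.0031−3²−2²)/(2·3·2) = 0.0003; θ_2 = 89.9850° (elbow-up)
β = atan2(-3.5360,-0.7070) = -101.3068°; ψ = atan2(2.0000,3.0005) = 33.6854°
θ_1 = β − ψ = -134.9923°
θ_3 = φ − θ_1 − θ_2 = -134.9927° (wrapped to (-180°,180°])

-134.992 89.985 -134.993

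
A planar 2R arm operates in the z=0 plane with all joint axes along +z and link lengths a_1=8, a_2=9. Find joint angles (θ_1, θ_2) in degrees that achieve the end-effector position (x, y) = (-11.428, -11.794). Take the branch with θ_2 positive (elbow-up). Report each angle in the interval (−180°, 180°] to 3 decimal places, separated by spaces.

cos θ_2 = (269.6976−8²−9²)/(2·8·9) = 0.8660; θ_2 = 30.0080° (elbow-up)
β = atan2(-11.7940,-11.4280) = -134.0970°; ψ = atan2(4.5011,15.7936) = 15.9073°
θ_1 = β − ψ = -150.0043°

-150.004 30.008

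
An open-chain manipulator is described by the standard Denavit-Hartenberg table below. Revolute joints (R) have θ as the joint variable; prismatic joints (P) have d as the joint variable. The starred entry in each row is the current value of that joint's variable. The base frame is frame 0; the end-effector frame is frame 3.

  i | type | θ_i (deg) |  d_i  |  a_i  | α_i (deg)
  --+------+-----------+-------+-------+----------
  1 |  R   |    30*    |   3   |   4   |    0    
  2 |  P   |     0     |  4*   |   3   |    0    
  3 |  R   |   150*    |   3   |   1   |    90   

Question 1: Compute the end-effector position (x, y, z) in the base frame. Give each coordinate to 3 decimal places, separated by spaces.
after link 1: o_1 = (3.4641, 2.0000, 3.0000)
after link 2: o_2 = (6.0622, 3.5000, 7.0000)
after link 3: o_3 = (5.0622, 3.5000, 10.0000)

5.062 3.500 10.000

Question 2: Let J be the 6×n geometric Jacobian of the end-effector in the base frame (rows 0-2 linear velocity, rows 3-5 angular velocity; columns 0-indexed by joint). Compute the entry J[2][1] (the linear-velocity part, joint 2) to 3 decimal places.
prismatic axis z_1 = (0.0000,0.0000,1.0000)
J_v[:, 1] = z_1; J_ω[:, 1] = (0,0,0)
entry J[2][1] = 1.0000

1.000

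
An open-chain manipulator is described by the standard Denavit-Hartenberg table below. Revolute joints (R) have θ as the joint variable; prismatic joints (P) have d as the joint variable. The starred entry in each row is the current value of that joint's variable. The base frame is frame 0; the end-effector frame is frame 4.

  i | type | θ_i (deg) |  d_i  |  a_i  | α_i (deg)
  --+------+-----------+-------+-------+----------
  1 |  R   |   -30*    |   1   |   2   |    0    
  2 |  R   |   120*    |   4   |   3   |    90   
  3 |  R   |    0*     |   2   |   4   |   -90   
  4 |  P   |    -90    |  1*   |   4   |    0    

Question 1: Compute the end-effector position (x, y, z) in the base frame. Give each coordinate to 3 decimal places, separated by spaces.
after link 1: o_1 = (1.7321, -1.0000, 1.0000)
after link 2: o_2 = (1.7321, 2.0000, 5.0000)
after link 3: o_3 = (3.7321, 6.0000, 5.0000)
after link 4: o_4 = (7.7321, 6.0000, 6.0000)

7.732 6.000 6.000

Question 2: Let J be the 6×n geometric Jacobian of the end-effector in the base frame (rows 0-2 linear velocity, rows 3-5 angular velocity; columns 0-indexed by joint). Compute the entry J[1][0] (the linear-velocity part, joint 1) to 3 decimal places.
7.732

axis z_0 = ẑ; lever o_n−o_0 = (7.7321,6.0000,6.0000)
cross product → J_v[:, 0] = (-6.0000,7.7321,0.0000)
J_ω[:, 0] = z_0
entry J[1][0] = 7.7321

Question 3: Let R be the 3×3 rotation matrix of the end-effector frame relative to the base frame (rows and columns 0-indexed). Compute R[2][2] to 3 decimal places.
1.000

End-effector z-axis (col 2 of R) = (0.0000,-0.0000,1.0000)
R[2][2] = 1.0000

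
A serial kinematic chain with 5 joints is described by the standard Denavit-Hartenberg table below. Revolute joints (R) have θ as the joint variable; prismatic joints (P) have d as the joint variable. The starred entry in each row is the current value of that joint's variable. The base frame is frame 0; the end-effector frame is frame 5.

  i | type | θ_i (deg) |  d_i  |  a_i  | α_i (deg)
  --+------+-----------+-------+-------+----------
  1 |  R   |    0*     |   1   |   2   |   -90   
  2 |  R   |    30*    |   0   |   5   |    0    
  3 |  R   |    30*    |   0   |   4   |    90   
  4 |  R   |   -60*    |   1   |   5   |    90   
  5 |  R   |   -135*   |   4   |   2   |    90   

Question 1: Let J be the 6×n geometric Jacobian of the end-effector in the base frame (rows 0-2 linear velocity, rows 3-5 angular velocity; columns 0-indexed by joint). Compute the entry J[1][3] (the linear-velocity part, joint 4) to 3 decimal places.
axis z_3 = (0.8660,0.0000,0.5000); lever o_n−o_3 = (-1.1943,-5.1054,1.2402)
cross product → J_v[:, 3] = (2.5527,-1.6712,-4.4214)
J_ω[:, 3] = z_3
entry J[1][3] = -1.6712

-1.671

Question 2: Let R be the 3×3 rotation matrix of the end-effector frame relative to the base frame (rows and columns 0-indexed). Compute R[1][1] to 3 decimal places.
-0.500

End-effector y-axis (col 1 of R) = (-0.4330,-0.5000,0.7500)
R[1][1] = -0.5000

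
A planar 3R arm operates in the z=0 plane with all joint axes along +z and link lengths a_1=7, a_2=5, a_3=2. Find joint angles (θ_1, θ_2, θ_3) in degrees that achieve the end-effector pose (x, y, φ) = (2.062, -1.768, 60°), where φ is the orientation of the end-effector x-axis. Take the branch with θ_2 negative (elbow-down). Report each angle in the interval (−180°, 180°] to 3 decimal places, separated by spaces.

wrist centre = target − a_3·(cos φ, sin φ) = (1.0620, -3.5001)
cos θ_2 = (13.3782−7²−5²)/(2·7·5) = -0.8660; θ_2 = -150.0000° (elbow-down)
β = atan2(-3.5001,1.0620) = -73.1209°; ψ = atan2(-2.5000,2.6699) = -43.1180°
θ_1 = β − ψ = -30.0029°
θ_3 = φ − θ_1 − θ_2 = -119.9971° (wrapped to (-180°,180°])

-30.003 -150.000 -119.997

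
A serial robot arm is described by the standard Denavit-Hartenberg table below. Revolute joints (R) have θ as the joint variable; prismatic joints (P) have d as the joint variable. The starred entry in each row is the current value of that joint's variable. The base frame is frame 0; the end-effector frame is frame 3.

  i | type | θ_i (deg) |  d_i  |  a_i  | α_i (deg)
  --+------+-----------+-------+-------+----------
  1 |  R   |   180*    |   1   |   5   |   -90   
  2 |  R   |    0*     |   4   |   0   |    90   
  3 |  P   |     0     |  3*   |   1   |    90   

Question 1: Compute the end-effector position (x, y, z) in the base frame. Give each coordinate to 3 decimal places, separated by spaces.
after link 1: o_1 = (-5.0000, 0.0000, 1.0000)
after link 2: o_2 = (-5.0000, -4.0000, 1.0000)
after link 3: o_3 = (-6.0000, -4.0000, 4.0000)

-6.000 -4.000 4.000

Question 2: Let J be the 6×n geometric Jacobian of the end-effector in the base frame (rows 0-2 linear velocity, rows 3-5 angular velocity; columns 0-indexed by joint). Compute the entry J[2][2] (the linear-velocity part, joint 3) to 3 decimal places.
1.000

prismatic axis z_2 = (0.0000,0.0000,1.0000)
J_v[:, 2] = z_2; J_ω[:, 2] = (0,0,0)
entry J[2][2] = 1.0000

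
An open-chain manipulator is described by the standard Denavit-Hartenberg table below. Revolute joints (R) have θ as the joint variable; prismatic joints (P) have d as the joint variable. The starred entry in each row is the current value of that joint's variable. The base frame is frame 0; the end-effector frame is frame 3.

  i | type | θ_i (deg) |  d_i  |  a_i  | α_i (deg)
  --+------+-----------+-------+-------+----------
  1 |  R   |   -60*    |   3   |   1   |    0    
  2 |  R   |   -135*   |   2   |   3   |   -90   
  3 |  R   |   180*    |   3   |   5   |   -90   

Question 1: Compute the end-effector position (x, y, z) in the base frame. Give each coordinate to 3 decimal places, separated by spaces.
1.655 -4.281 5.000

after link 1: o_1 = (0.5000, -0.8660, 3.0000)
after link 2: o_2 = (-2.3978, -0.0896, 5.0000)
after link 3: o_3 = (1.6554, -4.2814, 5.0000)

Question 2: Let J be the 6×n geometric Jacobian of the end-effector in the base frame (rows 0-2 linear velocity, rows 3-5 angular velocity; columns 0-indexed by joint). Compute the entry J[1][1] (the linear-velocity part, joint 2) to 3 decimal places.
1.155

axis z_1 = (0.0000,0.0000,1.0000); lever o_n−o_1 = (1.1554,-3.4154,2.0000)
cross product → J_v[:, 1] = (3.4154,1.1554,-0.0000)
J_ω[:, 1] = z_1
entry J[1][1] = 1.1554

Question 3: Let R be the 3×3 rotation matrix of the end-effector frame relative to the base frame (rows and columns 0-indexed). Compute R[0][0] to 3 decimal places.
0.966

End-effector x-axis (col 0 of R) = (0.9659,-0.2588,-0.0000)
R[0][0] = 0.9659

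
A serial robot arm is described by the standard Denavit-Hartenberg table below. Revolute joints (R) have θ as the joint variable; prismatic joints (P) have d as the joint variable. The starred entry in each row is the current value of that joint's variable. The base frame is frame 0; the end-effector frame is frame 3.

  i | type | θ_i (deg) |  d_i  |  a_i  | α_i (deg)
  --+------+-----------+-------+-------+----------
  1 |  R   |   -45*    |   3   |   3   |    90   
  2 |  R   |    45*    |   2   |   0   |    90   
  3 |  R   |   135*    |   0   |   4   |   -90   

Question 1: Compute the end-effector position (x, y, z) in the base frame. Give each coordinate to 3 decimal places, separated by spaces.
-2.707 -4.121 1.000

after link 1: o_1 = (2.1213, -2.1213, 3.0000)
after link 2: o_2 = (0.7071, -3.5355, 3.0000)
after link 3: o_3 = (-2.7071, -4.1213, 1.0000)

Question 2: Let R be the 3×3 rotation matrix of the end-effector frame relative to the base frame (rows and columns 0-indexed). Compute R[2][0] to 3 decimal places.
End-effector x-axis (col 0 of R) = (-0.8536,-0.1464,-0.5000)
R[2][0] = -0.5000

-0.500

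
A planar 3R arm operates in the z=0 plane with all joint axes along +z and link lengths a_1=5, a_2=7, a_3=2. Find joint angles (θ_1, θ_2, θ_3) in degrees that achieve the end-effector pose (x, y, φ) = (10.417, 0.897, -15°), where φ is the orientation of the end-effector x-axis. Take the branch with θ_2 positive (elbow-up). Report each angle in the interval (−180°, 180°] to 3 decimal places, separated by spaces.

wrist centre = target − a_3·(cos φ, sin φ) = (8.4851, 1.4146)
cos θ_2 = (73.9989−5²−7²)/(2·5·7) = -0.0000; θ_2 = 90.0009° (elbow-up)
β = atan2(1.4146,8.4851) = 9.4653°; ψ = atan2(7.0000,4.9999) = 54.4629°
θ_1 = β − ψ = -44.9976°
θ_3 = φ − θ_1 − θ_2 = -60.0032° (wrapped to (-180°,180°])

-44.998 90.001 -60.003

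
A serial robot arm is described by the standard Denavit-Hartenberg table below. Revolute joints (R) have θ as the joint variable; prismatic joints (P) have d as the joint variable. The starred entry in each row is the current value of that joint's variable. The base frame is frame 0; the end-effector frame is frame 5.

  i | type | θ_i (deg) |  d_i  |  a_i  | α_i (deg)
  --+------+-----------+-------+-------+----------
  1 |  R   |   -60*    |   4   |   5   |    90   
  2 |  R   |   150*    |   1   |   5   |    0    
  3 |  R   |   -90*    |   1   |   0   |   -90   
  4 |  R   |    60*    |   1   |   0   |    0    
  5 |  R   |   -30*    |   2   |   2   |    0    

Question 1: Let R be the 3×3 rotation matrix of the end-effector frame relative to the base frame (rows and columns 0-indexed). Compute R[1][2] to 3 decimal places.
End-effector z-axis (col 2 of R) = (-0.4330,0.7500,0.5000)
R[1][2] = 0.7500

0.750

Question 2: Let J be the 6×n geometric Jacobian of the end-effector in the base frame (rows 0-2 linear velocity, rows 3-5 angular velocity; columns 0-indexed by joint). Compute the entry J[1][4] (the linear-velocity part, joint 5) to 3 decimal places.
axis z_4 = (-0.4330,0.7500,0.5000); lever o_n−o_4 = (0.4330,1.2500,2.5000)
cross product → J_v[:, 4] = (1.2500,1.2990,-0.8660)
J_ω[:, 4] = z_4
entry J[1][4] = 1.2990

1.299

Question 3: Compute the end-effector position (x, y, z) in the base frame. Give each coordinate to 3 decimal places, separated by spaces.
-1.397 0.420 9.500

after link 1: o_1 = (2.5000, -4.3301, 4.0000)
after link 2: o_2 = (-0.5311, -1.0801, 6.5000)
after link 3: o_3 = (-1.3971, -1.5801, 6.5000)
after link 4: o_4 = (-1.8301, -0.8301, 7.0000)
after link 5: o_5 = (-1.3971, 0.4199, 9.5000)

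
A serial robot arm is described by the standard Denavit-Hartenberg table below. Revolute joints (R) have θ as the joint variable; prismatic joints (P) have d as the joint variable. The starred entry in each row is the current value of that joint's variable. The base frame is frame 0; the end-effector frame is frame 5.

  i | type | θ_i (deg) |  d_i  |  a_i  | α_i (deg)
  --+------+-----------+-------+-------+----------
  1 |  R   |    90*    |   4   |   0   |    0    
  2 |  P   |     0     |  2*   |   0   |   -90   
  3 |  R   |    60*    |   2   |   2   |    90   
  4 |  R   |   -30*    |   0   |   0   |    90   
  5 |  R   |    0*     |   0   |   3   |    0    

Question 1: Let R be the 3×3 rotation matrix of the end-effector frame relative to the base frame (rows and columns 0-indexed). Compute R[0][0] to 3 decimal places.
0.500

End-effector x-axis (col 0 of R) = (0.5000,0.4330,-0.7500)
R[0][0] = 0.5000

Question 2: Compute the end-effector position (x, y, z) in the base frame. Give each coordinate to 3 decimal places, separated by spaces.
-0.500 2.299 2.018

after link 1: o_1 = (0.0000, 0.0000, 4.0000)
after link 2: o_2 = (0.0000, 0.0000, 6.0000)
after link 3: o_3 = (-2.0000, 1.0000, 4.2679)
after link 4: o_4 = (-2.0000, 1.0000, 4.2679)
after link 5: o_5 = (-0.5000, 2.2990, 2.0179)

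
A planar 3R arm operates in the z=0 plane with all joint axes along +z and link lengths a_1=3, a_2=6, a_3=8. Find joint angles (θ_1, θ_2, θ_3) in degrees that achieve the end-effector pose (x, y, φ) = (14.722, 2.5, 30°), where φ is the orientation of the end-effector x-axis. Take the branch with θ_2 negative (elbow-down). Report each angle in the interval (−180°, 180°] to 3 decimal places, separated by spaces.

wrist centre = target − a_3·(cos φ, sin φ) = (7.7938, -1.5000)
cos θ_2 = (62.9933−3²−6²)/(2·3·6) = 0.4998; θ_2 = -60.0124° (elbow-down)
β = atan2(-1.5000,7.7938) = -10.8940°; ψ = atan2(-5.1968,5.9989) = -40.9022°
θ_1 = β − ψ = 30.0082°
θ_3 = φ − θ_1 − θ_2 = 60.0041° (wrapped to (-180°,180°])

30.008 -60.012 60.004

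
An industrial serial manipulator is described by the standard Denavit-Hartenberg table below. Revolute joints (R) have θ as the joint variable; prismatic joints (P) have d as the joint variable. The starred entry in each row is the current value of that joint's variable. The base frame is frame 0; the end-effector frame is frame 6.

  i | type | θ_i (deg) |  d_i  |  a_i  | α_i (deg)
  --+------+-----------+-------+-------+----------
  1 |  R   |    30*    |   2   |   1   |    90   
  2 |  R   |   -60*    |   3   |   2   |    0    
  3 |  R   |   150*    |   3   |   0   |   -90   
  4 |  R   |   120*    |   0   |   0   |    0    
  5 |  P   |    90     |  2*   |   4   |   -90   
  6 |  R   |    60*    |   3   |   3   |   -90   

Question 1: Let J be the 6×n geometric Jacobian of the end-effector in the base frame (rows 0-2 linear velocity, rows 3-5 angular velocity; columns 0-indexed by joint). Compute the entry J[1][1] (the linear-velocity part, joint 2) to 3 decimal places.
2.498

axis z_1 = (0.5000,-0.8660,0.0000); lever o_n−o_1 = (7.0580,-9.0287,-4.9952)
cross product → J_v[:, 1] = (4.3260,2.4976,1.5981)
J_ω[:, 1] = z_1
entry J[1][1] = 2.4976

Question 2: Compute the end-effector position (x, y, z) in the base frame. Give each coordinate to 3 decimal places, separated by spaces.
7.924 -8.529 -2.995

after link 1: o_1 = (0.8660, 0.5000, 2.0000)
after link 2: o_2 = (3.2321, -1.5981, 0.2679)
after link 3: o_3 = (4.7321, -4.1962, 0.2679)
after link 4: o_4 = (4.7321, -4.1962, 0.2679)
after link 5: o_5 = (4.0000, -6.9282, -3.1962)
after link 6: o_6 = (7.9240, -8.5287, -2.9952)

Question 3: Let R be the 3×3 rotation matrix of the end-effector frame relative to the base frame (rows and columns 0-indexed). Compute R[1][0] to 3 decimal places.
End-effector x-axis (col 0 of R) = (0.8750,0.2165,-0.4330)
R[1][0] = 0.2165

0.217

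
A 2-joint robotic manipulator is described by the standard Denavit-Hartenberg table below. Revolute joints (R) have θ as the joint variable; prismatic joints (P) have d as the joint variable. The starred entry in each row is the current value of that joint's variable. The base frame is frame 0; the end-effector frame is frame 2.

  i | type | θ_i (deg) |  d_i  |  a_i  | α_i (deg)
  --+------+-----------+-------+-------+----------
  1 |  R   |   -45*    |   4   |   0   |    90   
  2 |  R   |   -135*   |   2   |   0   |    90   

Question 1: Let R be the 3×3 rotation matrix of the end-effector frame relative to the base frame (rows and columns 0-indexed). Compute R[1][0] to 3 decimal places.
0.500

End-effector x-axis (col 0 of R) = (-0.5000,0.5000,-0.7071)
R[1][0] = 0.5000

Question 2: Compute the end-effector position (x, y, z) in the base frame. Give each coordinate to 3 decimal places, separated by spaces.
after link 1: o_1 = (0.0000, 0.0000, 4.0000)
after link 2: o_2 = (-1.4142, -1.4142, 4.0000)

-1.414 -1.414 4.000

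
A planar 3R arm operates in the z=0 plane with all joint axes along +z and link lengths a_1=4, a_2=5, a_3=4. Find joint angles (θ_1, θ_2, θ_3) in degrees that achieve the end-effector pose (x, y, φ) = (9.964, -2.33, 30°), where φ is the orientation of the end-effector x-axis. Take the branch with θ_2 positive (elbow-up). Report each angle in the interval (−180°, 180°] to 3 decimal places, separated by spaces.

-67.343 60.004 37.339

wrist centre = target − a_3·(cos φ, sin φ) = (6.4999, -4.3300)
cos θ_2 = (60.9976−4²−5²)/(2·4·5) = 0.4999; θ_2 = 60.0040° (elbow-up)
β = atan2(-4.3300,6.4999) = -33.6701°; ψ = atan2(4.3303,6.4997) = 33.6728°
θ_1 = β − ψ = -67.3429°
θ_3 = φ − θ_1 − θ_2 = 37.3389° (wrapped to (-180°,180°])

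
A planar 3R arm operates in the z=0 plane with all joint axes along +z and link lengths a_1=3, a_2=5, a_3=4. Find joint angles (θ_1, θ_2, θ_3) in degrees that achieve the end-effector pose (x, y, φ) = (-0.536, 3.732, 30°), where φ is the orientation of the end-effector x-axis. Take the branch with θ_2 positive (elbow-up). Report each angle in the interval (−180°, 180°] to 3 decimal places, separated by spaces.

73.176 119.999 -163.175

wrist centre = target − a_3·(cos φ, sin φ) = (-4.0001, 1.7320)
cos θ_2 = (19.0006−3²−5²)/(2·3·5) = -0.5000; θ_2 = 119.9986° (elbow-up)
β = atan2(1.7320,-4.0001) = 156.5879°; ψ = atan2(4.3302,0.5001) = 83.4119°
θ_1 = β − ψ = 73.1760°
θ_3 = φ − θ_1 − θ_2 = -163.1746° (wrapped to (-180°,180°])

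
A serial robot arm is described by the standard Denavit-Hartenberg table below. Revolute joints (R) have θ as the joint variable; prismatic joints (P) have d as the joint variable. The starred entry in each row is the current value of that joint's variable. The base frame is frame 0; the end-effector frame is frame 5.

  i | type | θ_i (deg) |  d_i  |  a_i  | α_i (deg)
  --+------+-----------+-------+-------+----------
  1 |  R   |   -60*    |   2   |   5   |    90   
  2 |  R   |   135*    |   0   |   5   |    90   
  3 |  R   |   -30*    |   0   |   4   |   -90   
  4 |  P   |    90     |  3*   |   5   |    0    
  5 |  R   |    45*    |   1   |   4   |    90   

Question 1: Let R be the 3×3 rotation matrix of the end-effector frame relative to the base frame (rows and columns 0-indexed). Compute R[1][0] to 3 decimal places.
-0.119

End-effector x-axis (col 0 of R) = (-0.3397,-0.1188,-0.9330)
R[1][0] = -0.1188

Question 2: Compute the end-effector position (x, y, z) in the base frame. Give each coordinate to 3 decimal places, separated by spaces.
-5.594 3.933 2.132

after link 1: o_1 = (2.5000, -4.3301, 2.0000)
after link 2: o_2 = (0.7322, -1.2683, 5.5355)
after link 3: o_3 = (1.2395, 1.8531, 7.9850)
after link 4: o_4 = (-3.3086, 4.5344, 5.5101)
after link 5: o_5 = (-5.5941, 3.9326, 2.1317)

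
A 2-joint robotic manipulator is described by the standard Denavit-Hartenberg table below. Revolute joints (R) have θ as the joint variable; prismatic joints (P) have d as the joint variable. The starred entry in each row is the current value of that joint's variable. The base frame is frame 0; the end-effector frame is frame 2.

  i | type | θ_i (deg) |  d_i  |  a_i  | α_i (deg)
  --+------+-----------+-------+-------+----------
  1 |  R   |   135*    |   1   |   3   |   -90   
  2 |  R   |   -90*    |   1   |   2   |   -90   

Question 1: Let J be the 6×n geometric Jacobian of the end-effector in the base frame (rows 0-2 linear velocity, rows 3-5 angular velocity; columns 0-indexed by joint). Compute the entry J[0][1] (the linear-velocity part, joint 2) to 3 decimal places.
-1.414

axis z_1 = (-0.7071,-0.7071,0.0000); lever o_n−o_1 = (-0.7071,-0.7071,2.0000)
cross product → J_v[:, 1] = (-1.4142,1.4142,-0.0000)
J_ω[:, 1] = z_1
entry J[0][1] = -1.4142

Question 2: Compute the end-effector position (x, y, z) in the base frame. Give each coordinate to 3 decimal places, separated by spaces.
-2.828 1.414 3.000

after link 1: o_1 = (-2.1213, 2.1213, 1.0000)
after link 2: o_2 = (-2.8284, 1.4142, 3.0000)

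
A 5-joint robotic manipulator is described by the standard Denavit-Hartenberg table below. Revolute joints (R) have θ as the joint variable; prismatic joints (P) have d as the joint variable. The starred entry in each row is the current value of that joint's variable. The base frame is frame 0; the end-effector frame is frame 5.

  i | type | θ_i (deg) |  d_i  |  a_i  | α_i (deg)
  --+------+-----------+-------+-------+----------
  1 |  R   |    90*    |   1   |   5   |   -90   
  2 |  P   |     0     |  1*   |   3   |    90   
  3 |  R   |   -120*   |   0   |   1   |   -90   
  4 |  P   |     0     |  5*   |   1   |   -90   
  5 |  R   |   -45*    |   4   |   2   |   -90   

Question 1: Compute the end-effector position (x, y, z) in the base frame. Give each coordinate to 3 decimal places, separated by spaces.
after link 1: o_1 = (0.0000, 5.0000, 1.0000)
after link 2: o_2 = (-1.0000, 8.0000, 1.0000)
after link 3: o_3 = (-0.1340, 7.5000, 1.0000)
after link 4: o_4 = (3.2321, 11.3301, 1.0000)
after link 5: o_5 = (5.1639, 11.8478, -3.0000)

5.164 11.848 -3.000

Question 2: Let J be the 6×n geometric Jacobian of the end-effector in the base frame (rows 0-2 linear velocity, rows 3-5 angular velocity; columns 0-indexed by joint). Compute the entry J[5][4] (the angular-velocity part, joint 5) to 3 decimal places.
-1.000

axis z_4 = (0.0000,0.0000,-1.0000); lever o_n−o_4 = (1.9319,0.5176,-4.0000)
cross product → J_v[:, 4] = (0.5176,-1.9319,-0.0000)
J_ω[:, 4] = z_4
entry J[5][4] = -1.0000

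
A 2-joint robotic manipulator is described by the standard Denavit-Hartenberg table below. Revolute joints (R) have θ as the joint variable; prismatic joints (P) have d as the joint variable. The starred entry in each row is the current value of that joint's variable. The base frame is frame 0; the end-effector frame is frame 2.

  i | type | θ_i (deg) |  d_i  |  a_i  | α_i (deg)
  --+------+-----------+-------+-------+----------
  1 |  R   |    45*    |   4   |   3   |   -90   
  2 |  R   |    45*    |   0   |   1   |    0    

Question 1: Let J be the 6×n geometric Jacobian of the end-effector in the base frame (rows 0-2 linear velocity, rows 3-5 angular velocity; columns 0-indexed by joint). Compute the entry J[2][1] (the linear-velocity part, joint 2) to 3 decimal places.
-0.707

axis z_1 = (-0.7071,0.7071,0.0000); lever o_n−o_1 = (0.5000,0.5000,-0.7071)
cross product → J_v[:, 1] = (-0.5000,-0.5000,-0.7071)
J_ω[:, 1] = z_1
entry J[2][1] = -0.7071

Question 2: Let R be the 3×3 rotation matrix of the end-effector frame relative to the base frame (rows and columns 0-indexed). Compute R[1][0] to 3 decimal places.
0.500

End-effector x-axis (col 0 of R) = (0.5000,0.5000,-0.7071)
R[1][0] = 0.5000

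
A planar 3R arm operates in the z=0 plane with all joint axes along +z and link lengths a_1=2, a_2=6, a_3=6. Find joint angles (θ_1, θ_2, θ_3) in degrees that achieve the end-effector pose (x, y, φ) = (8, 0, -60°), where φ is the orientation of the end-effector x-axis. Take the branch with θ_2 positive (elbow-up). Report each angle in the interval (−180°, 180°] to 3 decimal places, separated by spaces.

0.000 60.000 -120.000

wrist centre = target − a_3·(cos φ, sin φ) = (5.0000, 5.1962)
cos θ_2 = (52.0000−2²−6²)/(2·2·6) = 0.5000; θ_2 = 60.0000° (elbow-up)
β = atan2(5.1962,5.0000) = 46.1021°; ψ = atan2(5.1962,5.0000) = 46.1021°
θ_1 = β − ψ = -0.0000°
θ_3 = φ − θ_1 − θ_2 = -120.0000° (wrapped to (-180°,180°])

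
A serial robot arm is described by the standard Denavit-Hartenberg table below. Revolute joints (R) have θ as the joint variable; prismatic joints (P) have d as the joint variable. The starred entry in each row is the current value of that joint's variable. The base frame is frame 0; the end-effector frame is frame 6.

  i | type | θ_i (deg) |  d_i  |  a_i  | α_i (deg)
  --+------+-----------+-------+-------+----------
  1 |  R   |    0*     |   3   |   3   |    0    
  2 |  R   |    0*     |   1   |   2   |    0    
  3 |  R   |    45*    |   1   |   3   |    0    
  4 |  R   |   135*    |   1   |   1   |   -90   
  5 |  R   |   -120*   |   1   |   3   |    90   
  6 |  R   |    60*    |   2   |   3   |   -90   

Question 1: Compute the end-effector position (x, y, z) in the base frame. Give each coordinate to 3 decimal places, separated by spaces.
after link 1: o_1 = (3.0000, 0.0000, 3.0000)
after link 2: o_2 = (5.0000, 0.0000, 4.0000)
after link 3: o_3 = (7.1213, 2.1213, 5.0000)
after link 4: o_4 = (6.1213, 2.1213, 6.0000)
after link 5: o_5 = (7.6213, 1.1213, 8.5981)
after link 6: o_6 = (10.1034, -1.4768, 8.8971)

10.103 -1.477 8.897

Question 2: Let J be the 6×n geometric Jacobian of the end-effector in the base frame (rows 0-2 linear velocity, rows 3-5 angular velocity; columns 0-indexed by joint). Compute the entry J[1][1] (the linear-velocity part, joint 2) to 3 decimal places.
7.103

axis z_1 = (0.0000,0.0000,1.0000); lever o_n−o_1 = (7.1034,-1.4768,5.8971)
cross product → J_v[:, 1] = (1.4768,7.1034,-0.0000)
J_ω[:, 1] = z_1
entry J[1][1] = 7.1034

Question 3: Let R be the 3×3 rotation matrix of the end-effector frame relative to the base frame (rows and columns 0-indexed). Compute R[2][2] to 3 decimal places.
-0.750

End-effector z-axis (col 2 of R) = (-0.4330,-0.5000,-0.7500)
R[2][2] = -0.7500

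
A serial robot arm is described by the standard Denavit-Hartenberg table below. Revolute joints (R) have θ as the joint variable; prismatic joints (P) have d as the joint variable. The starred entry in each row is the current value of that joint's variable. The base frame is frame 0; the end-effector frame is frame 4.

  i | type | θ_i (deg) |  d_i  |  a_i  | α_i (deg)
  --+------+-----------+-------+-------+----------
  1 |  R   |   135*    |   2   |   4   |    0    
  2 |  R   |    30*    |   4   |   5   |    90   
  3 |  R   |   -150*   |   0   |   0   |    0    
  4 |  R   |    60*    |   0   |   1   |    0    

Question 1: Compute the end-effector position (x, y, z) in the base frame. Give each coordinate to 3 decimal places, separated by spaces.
after link 1: o_1 = (-2.8284, 2.8284, 2.0000)
after link 2: o_2 = (-7.6581, 4.1225, 6.0000)
after link 3: o_3 = (-7.6581, 4.1225, 6.0000)
after link 4: o_4 = (-7.6581, 4.1225, 5.0000)

-7.658 4.123 5.000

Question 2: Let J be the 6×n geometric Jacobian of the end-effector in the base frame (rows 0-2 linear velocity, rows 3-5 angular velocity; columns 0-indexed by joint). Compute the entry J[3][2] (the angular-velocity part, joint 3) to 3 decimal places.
0.259

axis z_2 = (0.2588,0.9659,0.0000); lever o_n−o_2 = (0.0000,0.0000,-1.0000)
cross product → J_v[:, 2] = (-0.9659,0.2588,0.0000)
J_ω[:, 2] = z_2
entry J[3][2] = 0.2588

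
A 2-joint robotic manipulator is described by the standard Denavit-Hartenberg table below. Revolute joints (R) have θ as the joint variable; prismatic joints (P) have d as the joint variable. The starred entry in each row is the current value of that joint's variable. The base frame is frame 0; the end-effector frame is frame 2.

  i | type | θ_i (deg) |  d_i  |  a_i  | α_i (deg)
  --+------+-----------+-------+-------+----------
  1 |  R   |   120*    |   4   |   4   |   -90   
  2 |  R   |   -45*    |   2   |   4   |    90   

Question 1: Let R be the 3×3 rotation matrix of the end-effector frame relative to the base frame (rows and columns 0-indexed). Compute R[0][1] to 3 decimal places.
End-effector y-axis (col 1 of R) = (-0.8660,-0.5000,0.0000)
R[0][1] = -0.8660

-0.866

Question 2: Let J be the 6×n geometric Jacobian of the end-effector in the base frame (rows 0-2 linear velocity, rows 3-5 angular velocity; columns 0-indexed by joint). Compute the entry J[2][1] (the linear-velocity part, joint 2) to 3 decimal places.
axis z_1 = (-0.8660,-0.5000,0.0000); lever o_n−o_1 = (-3.1463,1.4495,2.8284)
cross product → J_v[:, 1] = (-1.4142,2.4495,-2.8284)
J_ω[:, 1] = z_1
entry J[2][1] = -2.8284

-2.828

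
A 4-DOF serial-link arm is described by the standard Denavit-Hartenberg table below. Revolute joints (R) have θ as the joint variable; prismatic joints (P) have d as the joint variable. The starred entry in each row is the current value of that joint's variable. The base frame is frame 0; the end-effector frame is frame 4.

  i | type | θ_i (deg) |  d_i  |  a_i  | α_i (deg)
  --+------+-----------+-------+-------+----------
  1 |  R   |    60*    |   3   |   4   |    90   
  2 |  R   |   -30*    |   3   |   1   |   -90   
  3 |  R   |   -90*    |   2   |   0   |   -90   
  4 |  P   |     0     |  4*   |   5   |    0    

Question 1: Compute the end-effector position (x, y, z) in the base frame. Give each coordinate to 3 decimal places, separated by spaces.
after link 1: o_1 = (2.0000, 3.4641, 3.0000)
after link 2: o_2 = (5.0311, 2.7141, 2.5000)
after link 3: o_3 = (5.5311, 3.5801, 4.2321)
after link 4: o_4 = (11.5933, 4.0801, 2.2321)

11.593 4.080 2.232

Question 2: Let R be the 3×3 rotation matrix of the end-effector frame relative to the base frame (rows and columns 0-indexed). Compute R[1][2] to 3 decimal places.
0.750

End-effector z-axis (col 2 of R) = (0.4330,0.7500,-0.5000)
R[1][2] = 0.7500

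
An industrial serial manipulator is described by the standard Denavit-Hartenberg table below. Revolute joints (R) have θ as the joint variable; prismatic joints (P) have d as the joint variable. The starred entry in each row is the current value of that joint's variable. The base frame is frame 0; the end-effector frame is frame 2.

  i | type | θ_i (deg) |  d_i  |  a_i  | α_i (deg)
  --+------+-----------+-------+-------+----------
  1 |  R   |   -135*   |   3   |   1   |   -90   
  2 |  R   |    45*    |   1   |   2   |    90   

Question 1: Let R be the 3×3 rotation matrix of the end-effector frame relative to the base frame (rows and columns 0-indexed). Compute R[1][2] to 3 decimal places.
-0.500

End-effector z-axis (col 2 of R) = (-0.5000,-0.5000,0.7071)
R[1][2] = -0.5000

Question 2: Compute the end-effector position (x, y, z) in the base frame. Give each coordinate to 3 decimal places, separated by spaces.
after link 1: o_1 = (-0.7071, -0.7071, 3.0000)
after link 2: o_2 = (-1.0000, -2.4142, 1.5858)

-1.000 -2.414 1.586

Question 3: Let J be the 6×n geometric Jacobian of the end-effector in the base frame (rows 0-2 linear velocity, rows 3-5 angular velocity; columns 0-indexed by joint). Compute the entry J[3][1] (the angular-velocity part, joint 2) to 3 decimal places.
0.707

axis z_1 = (0.7071,-0.7071,0.0000); lever o_n−o_1 = (-0.2929,-1.7071,-1.4142)
cross product → J_v[:, 1] = (1.0000,1.0000,-1.4142)
J_ω[:, 1] = z_1
entry J[3][1] = 0.7071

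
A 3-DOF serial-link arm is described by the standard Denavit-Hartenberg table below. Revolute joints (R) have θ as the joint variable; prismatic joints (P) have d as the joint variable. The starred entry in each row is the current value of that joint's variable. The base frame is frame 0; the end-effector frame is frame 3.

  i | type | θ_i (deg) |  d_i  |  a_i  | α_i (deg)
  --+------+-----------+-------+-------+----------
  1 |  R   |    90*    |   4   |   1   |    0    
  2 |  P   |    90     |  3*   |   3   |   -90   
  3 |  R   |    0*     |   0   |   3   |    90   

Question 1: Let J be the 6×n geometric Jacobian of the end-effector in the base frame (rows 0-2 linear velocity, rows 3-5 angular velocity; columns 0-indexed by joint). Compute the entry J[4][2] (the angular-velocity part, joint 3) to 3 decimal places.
-1.000

axis z_2 = (-0.0000,-1.0000,0.0000); lever o_n−o_2 = (-3.0000,0.0000,0.0000)
cross product → J_v[:, 2] = (-0.0000,-0.0000,-3.0000)
J_ω[:, 2] = z_2
entry J[4][2] = -1.0000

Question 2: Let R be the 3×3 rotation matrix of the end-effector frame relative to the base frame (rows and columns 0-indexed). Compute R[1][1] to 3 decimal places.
End-effector y-axis (col 1 of R) = (-0.0000,-1.0000,0.0000)
R[1][1] = -1.0000

-1.000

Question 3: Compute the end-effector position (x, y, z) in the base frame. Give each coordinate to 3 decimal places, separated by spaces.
after link 1: o_1 = (0.0000, 1.0000, 4.0000)
after link 2: o_2 = (-3.0000, 1.0000, 7.0000)
after link 3: o_3 = (-6.0000, 1.0000, 7.0000)

-6.000 1.000 7.000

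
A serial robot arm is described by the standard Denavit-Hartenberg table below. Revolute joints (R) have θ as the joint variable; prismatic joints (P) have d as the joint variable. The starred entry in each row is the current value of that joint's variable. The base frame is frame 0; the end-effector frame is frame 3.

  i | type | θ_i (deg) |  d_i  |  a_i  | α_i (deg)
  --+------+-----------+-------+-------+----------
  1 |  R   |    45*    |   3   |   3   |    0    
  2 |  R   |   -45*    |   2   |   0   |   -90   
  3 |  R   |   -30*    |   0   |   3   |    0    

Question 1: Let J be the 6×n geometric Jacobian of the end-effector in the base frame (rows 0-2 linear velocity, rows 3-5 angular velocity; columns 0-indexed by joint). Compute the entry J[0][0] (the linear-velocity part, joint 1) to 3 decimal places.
axis z_0 = ẑ; lever o_n−o_0 = (4.7194,2.1213,6.5000)
cross product → J_v[:, 0] = (-2.1213,4.7194,0.0000)
J_ω[:, 0] = z_0
entry J[0][0] = -2.1213

-2.121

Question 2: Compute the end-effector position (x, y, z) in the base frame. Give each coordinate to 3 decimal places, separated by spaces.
4.719 2.121 6.500

after link 1: o_1 = (2.1213, 2.1213, 3.0000)
after link 2: o_2 = (2.1213, 2.1213, 5.0000)
after link 3: o_3 = (4.7194, 2.1213, 6.5000)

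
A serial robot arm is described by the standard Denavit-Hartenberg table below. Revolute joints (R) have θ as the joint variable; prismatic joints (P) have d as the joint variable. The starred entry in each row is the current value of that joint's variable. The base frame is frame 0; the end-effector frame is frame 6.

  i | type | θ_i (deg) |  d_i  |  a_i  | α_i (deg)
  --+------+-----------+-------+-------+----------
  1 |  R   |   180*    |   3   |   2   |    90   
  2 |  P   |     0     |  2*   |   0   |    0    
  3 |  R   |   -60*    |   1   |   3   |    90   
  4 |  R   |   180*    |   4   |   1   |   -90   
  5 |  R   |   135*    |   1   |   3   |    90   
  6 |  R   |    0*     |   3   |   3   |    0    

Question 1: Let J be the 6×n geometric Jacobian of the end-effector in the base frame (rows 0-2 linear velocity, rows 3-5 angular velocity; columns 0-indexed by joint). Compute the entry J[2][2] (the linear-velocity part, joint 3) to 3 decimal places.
4.108

axis z_2 = (0.0000,1.0000,0.0000); lever o_n−o_2 = (-4.1079,0.0000,-2.3872)
cross product → J_v[:, 2] = (-2.3872,0.0000,4.1079)
J_ω[:, 2] = z_2
entry J[2][2] = 4.1079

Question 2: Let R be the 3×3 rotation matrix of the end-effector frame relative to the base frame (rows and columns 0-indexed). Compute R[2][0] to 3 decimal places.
End-effector x-axis (col 0 of R) = (-0.9659,-0.0000,-0.2588)
R[2][0] = -0.2588

-0.259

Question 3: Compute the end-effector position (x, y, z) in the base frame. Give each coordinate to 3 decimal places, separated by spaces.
-6.108 2.000 0.613

after link 1: o_1 = (-2.0000, 0.0000, 3.0000)
after link 2: o_2 = (-2.0000, 2.0000, 3.0000)
after link 3: o_3 = (-3.5000, 3.0000, 0.4019)
after link 4: o_4 = (0.4641, 3.0000, -0.7321)
after link 5: o_5 = (-2.4337, 2.0000, -1.5085)
after link 6: o_6 = (-6.1079, 2.0000, 0.6128)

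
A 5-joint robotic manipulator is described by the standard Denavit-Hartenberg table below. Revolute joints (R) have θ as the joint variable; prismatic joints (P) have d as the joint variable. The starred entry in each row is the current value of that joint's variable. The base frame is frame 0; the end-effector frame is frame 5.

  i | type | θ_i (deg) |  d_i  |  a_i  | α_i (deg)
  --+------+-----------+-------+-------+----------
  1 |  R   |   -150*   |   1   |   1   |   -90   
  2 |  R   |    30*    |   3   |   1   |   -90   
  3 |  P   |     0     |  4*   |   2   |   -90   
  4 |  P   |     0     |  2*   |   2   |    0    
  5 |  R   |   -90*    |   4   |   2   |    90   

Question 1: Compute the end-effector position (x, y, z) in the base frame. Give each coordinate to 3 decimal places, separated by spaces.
-3.518 1.433 -6.696

after link 1: o_1 = (-0.8660, -0.5000, 1.0000)
after link 2: o_2 = (-0.1160, -3.5311, 0.5000)
after link 3: o_3 = (0.1160, -3.3971, -3.9641)
after link 4: o_4 = (-2.3840, -2.5311, -4.9641)
after link 5: o_5 = (-3.5179, 1.4330, -6.6962)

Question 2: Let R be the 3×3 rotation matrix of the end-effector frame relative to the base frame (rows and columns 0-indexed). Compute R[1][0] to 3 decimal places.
0.250

End-effector x-axis (col 0 of R) = (0.4330,0.2500,-0.8660)
R[1][0] = 0.2500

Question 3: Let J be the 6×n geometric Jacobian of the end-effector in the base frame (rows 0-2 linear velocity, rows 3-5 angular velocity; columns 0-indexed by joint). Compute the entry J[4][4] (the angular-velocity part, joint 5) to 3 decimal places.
axis z_4 = (-0.5000,0.8660,-0.0000); lever o_n−o_4 = (-1.1340,3.9641,-1.7321)
cross product → J_v[:, 4] = (-1.5000,-0.8660,-1.0000)
J_ω[:, 4] = z_4
entry J[4][4] = 0.8660

0.866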